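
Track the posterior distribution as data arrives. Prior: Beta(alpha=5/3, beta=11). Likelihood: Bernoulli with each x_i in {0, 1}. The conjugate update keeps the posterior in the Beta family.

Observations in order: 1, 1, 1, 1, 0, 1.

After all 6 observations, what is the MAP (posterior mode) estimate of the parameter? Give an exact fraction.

17/50

obs 1: x=1 → posterior Beta(8/3, 11)
obs 2: x=1 → posterior Beta(11/3, 11)
obs 3: x=1 → posterior Beta(14/3, 11)
obs 4: x=1 → posterior Beta(17/3, 11)
obs 5: x=0 → posterior Beta(17/3, 12)
obs 6: x=1 → posterior Beta(20/3, 12)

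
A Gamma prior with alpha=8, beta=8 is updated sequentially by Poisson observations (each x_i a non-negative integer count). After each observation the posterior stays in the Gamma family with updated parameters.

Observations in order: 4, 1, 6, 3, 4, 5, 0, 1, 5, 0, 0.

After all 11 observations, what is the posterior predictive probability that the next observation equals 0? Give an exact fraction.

206007596521214410095208558252435839890349094339/1374389534720000000000000000000000000000000000000

obs 1: x=4 → posterior Gamma(12, 9)
obs 2: x=1 → posterior Gamma(13, 10)
obs 3: x=6 → posterior Gamma(19, 11)
obs 4: x=3 → posterior Gamma(22, 12)
obs 5: x=4 → posterior Gamma(26, 13)
obs 6: x=5 → posterior Gamma(31, 14)
obs 7: x=0 → posterior Gamma(31, 15)
obs 8: x=1 → posterior Gamma(32, 16)
obs 9: x=5 → posterior Gamma(37, 17)
obs 10: x=0 → posterior Gamma(37, 18)
obs 11: x=0 → posterior Gamma(37, 19)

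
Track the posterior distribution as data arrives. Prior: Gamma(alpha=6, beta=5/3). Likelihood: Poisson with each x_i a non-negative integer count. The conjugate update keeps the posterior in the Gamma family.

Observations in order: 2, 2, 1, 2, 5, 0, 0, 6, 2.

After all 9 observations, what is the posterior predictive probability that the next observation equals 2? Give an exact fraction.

obs 1: x=2 → posterior Gamma(8, 8/3)
obs 2: x=2 → posterior Gamma(10, 11/3)
obs 3: x=1 → posterior Gamma(11, 14/3)
obs 4: x=2 → posterior Gamma(13, 17/3)
obs 5: x=5 → posterior Gamma(18, 20/3)
obs 6: x=0 → posterior Gamma(18, 23/3)
obs 7: x=0 → posterior Gamma(18, 26/3)
obs 8: x=6 → posterior Gamma(24, 29/3)
obs 9: x=2 → posterior Gamma(26, 32/3)

4299807988412978424323201539507823119958016/17135833820132164693504609167575836181640625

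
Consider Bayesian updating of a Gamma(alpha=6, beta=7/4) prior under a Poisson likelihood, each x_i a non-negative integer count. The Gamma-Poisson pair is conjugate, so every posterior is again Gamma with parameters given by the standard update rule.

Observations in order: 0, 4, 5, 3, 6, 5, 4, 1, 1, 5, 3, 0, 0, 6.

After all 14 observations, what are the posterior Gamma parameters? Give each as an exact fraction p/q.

obs 1: x=0 → posterior Gamma(6, 11/4)
obs 2: x=4 → posterior Gamma(10, 15/4)
obs 3: x=5 → posterior Gamma(15, 19/4)
obs 4: x=3 → posterior Gamma(18, 23/4)
obs 5: x=6 → posterior Gamma(24, 27/4)
obs 6: x=5 → posterior Gamma(29, 31/4)
obs 7: x=4 → posterior Gamma(33, 35/4)
obs 8: x=1 → posterior Gamma(34, 39/4)
obs 9: x=1 → posterior Gamma(35, 43/4)
obs 10: x=5 → posterior Gamma(40, 47/4)
obs 11: x=3 → posterior Gamma(43, 51/4)
obs 12: x=0 → posterior Gamma(43, 55/4)
obs 13: x=0 → posterior Gamma(43, 59/4)
obs 14: x=6 → posterior Gamma(49, 63/4)

alpha=49, beta=63/4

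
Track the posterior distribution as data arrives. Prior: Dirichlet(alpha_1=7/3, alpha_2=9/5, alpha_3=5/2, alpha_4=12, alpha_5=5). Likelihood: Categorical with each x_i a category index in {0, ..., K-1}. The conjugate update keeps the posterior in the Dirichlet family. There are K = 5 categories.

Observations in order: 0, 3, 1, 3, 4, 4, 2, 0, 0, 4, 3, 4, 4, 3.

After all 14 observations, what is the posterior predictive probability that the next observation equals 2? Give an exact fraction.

obs 1: x=0 → posterior Dirichlet(10/3, 9/5, 5/2, 12, 5)
obs 2: x=3 → posterior Dirichlet(10/3, 9/5, 5/2, 13, 5)
obs 3: x=1 → posterior Dirichlet(10/3, 14/5, 5/2, 13, 5)
obs 4: x=3 → posterior Dirichlet(10/3, 14/5, 5/2, 14, 5)
obs 5: x=4 → posterior Dirichlet(10/3, 14/5, 5/2, 14, 6)
obs 6: x=4 → posterior Dirichlet(10/3, 14/5, 5/2, 14, 7)
obs 7: x=2 → posterior Dirichlet(10/3, 14/5, 7/2, 14, 7)
obs 8: x=0 → posterior Dirichlet(13/3, 14/5, 7/2, 14, 7)
obs 9: x=0 → posterior Dirichlet(16/3, 14/5, 7/2, 14, 7)
obs 10: x=4 → posterior Dirichlet(16/3, 14/5, 7/2, 14, 8)
obs 11: x=3 → posterior Dirichlet(16/3, 14/5, 7/2, 15, 8)
obs 12: x=4 → posterior Dirichlet(16/3, 14/5, 7/2, 15, 9)
obs 13: x=4 → posterior Dirichlet(16/3, 14/5, 7/2, 15, 10)
obs 14: x=3 → posterior Dirichlet(16/3, 14/5, 7/2, 16, 10)

105/1129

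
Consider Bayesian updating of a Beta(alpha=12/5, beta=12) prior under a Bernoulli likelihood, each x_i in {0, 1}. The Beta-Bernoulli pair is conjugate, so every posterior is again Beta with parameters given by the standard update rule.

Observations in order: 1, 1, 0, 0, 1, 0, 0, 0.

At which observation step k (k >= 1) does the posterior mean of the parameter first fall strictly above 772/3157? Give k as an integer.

obs 1: x=1 → posterior Beta(17/5, 12)
obs 2: x=1 → posterior Beta(22/5, 12)
obs 3: x=0 → posterior Beta(22/5, 13)
obs 4: x=0 → posterior Beta(22/5, 14)
obs 5: x=1 → posterior Beta(27/5, 14)
obs 6: x=0 → posterior Beta(27/5, 15)
obs 7: x=0 → posterior Beta(27/5, 16)
obs 8: x=0 → posterior Beta(27/5, 17)

k = 2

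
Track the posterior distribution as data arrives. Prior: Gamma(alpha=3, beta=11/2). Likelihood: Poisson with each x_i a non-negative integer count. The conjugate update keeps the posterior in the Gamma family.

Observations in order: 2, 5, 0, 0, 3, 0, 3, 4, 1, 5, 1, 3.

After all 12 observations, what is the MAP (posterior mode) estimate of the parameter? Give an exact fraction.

58/35

obs 1: x=2 → posterior Gamma(5, 13/2)
obs 2: x=5 → posterior Gamma(10, 15/2)
obs 3: x=0 → posterior Gamma(10, 17/2)
obs 4: x=0 → posterior Gamma(10, 19/2)
obs 5: x=3 → posterior Gamma(13, 21/2)
obs 6: x=0 → posterior Gamma(13, 23/2)
obs 7: x=3 → posterior Gamma(16, 25/2)
obs 8: x=4 → posterior Gamma(20, 27/2)
obs 9: x=1 → posterior Gamma(21, 29/2)
obs 10: x=5 → posterior Gamma(26, 31/2)
obs 11: x=1 → posterior Gamma(27, 33/2)
obs 12: x=3 → posterior Gamma(30, 35/2)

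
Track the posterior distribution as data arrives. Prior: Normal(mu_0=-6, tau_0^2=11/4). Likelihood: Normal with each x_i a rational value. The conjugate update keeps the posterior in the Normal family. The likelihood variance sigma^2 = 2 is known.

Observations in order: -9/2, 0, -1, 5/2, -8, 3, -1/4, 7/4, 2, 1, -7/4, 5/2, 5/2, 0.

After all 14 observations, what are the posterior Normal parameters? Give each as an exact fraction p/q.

mu_0=-203/648, tau_0^2=11/81

obs 1: x=-9/2 → posterior Normal(-195/38, 22/19)
obs 2: x=0 → posterior Normal(-13/4, 11/15)
obs 3: x=-1 → posterior Normal(-217/82, 22/41)
obs 4: x=5/2 → posterior Normal(-81/52, 11/26)
obs 5: x=-8 → posterior Normal(-169/63, 22/63)
obs 6: x=3 → posterior Normal(-68/37, 11/37)
obs 7: x=-1/4 → posterior Normal(-111/68, 22/85)
obs 8: x=7/4 → posterior Normal(-239/192, 11/48)
obs 9: x=2 → posterior Normal(-195/214, 22/107)
obs 10: x=1 → posterior Normal(-173/236, 11/59)
obs 11: x=-7/4 → posterior Normal(-141/172, 22/129)
obs 12: x=5/2 → posterior Normal(-313/560, 11/70)
obs 13: x=5/2 → posterior Normal(-203/604, 22/151)
obs 14: x=0 → posterior Normal(-203/648, 11/81)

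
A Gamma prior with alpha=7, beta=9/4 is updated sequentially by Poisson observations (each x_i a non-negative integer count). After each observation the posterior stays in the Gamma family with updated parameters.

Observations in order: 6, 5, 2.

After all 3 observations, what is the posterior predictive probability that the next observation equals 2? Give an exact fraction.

obs 1: x=6 → posterior Gamma(13, 13/4)
obs 2: x=5 → posterior Gamma(18, 17/4)
obs 3: x=2 → posterior Gamma(20, 21/4)

186962784588351440684195981472/1136868377216160297393798828125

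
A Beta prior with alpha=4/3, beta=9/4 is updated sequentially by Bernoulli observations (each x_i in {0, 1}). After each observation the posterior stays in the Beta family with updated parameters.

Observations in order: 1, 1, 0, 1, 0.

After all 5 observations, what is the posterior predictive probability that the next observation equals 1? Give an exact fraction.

obs 1: x=1 → posterior Beta(7/3, 9/4)
obs 2: x=1 → posterior Beta(10/3, 9/4)
obs 3: x=0 → posterior Beta(10/3, 13/4)
obs 4: x=1 → posterior Beta(13/3, 13/4)
obs 5: x=0 → posterior Beta(13/3, 17/4)

52/103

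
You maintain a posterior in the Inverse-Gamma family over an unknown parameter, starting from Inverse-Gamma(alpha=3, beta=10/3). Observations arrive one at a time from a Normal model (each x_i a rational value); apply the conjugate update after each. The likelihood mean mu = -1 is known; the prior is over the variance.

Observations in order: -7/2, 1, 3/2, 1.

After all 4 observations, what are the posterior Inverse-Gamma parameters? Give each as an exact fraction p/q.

alpha=5, beta=163/12

obs 1: x=-7/2 → posterior Inverse-Gamma(7/2, 155/24)
obs 2: x=1 → posterior Inverse-Gamma(4, 203/24)
obs 3: x=3/2 → posterior Inverse-Gamma(9/2, 139/12)
obs 4: x=1 → posterior Inverse-Gamma(5, 163/12)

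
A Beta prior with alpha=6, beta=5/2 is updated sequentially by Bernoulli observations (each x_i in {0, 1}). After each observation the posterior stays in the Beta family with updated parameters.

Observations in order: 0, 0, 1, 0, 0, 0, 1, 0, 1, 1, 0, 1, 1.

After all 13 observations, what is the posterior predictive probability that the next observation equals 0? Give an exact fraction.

19/43

obs 1: x=0 → posterior Beta(6, 7/2)
obs 2: x=0 → posterior Beta(6, 9/2)
obs 3: x=1 → posterior Beta(7, 9/2)
obs 4: x=0 → posterior Beta(7, 11/2)
obs 5: x=0 → posterior Beta(7, 13/2)
obs 6: x=0 → posterior Beta(7, 15/2)
obs 7: x=1 → posterior Beta(8, 15/2)
obs 8: x=0 → posterior Beta(8, 17/2)
obs 9: x=1 → posterior Beta(9, 17/2)
obs 10: x=1 → posterior Beta(10, 17/2)
obs 11: x=0 → posterior Beta(10, 19/2)
obs 12: x=1 → posterior Beta(11, 19/2)
obs 13: x=1 → posterior Beta(12, 19/2)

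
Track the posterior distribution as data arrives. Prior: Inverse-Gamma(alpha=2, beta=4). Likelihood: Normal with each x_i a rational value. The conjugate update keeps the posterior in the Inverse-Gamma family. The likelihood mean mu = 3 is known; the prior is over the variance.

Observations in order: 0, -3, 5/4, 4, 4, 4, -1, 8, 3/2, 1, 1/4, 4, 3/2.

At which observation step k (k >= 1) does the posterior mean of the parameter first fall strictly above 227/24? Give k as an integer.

obs 1: x=0 → posterior Inverse-Gamma(5/2, 17/2)
obs 2: x=-3 → posterior Inverse-Gamma(3, 53/2)
obs 3: x=5/4 → posterior Inverse-Gamma(7/2, 897/32)
obs 4: x=4 → posterior Inverse-Gamma(4, 913/32)
obs 5: x=4 → posterior Inverse-Gamma(9/2, 929/32)
obs 6: x=4 → posterior Inverse-Gamma(5, 945/32)
obs 7: x=-1 → posterior Inverse-Gamma(11/2, 1201/32)
obs 8: x=8 → posterior Inverse-Gamma(6, 1601/32)
obs 9: x=3/2 → posterior Inverse-Gamma(13/2, 1637/32)
obs 10: x=1 → posterior Inverse-Gamma(7, 1701/32)
obs 11: x=1/4 → posterior Inverse-Gamma(15/2, 911/16)
obs 12: x=4 → posterior Inverse-Gamma(8, 919/16)
obs 13: x=3/2 → posterior Inverse-Gamma(17/2, 937/16)

k = 2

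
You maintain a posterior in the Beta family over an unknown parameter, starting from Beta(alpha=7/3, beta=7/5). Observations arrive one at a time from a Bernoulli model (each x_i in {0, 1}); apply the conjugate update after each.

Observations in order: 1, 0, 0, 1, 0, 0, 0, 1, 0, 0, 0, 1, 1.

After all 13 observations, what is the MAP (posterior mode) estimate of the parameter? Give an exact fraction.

obs 1: x=1 → posterior Beta(10/3, 7/5)
obs 2: x=0 → posterior Beta(10/3, 12/5)
obs 3: x=0 → posterior Beta(10/3, 17/5)
obs 4: x=1 → posterior Beta(13/3, 17/5)
obs 5: x=0 → posterior Beta(13/3, 22/5)
obs 6: x=0 → posterior Beta(13/3, 27/5)
obs 7: x=0 → posterior Beta(13/3, 32/5)
obs 8: x=1 → posterior Beta(16/3, 32/5)
obs 9: x=0 → posterior Beta(16/3, 37/5)
obs 10: x=0 → posterior Beta(16/3, 42/5)
obs 11: x=0 → posterior Beta(16/3, 47/5)
obs 12: x=1 → posterior Beta(19/3, 47/5)
obs 13: x=1 → posterior Beta(22/3, 47/5)

95/221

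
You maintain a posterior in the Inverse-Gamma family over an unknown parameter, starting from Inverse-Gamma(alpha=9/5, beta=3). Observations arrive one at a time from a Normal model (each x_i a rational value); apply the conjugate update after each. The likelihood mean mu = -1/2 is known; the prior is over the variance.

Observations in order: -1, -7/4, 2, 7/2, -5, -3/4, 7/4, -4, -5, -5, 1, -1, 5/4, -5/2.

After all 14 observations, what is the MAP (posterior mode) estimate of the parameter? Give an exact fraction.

2355/392

obs 1: x=-1 → posterior Inverse-Gamma(23/10, 25/8)
obs 2: x=-7/4 → posterior Inverse-Gamma(14/5, 125/32)
obs 3: x=2 → posterior Inverse-Gamma(33/10, 225/32)
obs 4: x=7/2 → posterior Inverse-Gamma(19/5, 481/32)
obs 5: x=-5 → posterior Inverse-Gamma(43/10, 805/32)
obs 6: x=-3/4 → posterior Inverse-Gamma(24/5, 403/16)
obs 7: x=7/4 → posterior Inverse-Gamma(53/10, 887/32)
obs 8: x=-4 → posterior Inverse-Gamma(29/5, 1083/32)
obs 9: x=-5 → posterior Inverse-Gamma(63/10, 1407/32)
obs 10: x=-5 → posterior Inverse-Gamma(34/5, 1731/32)
obs 11: x=1 → posterior Inverse-Gamma(73/10, 1767/32)
obs 12: x=-1 → posterior Inverse-Gamma(39/5, 1771/32)
obs 13: x=5/4 → posterior Inverse-Gamma(83/10, 455/8)
obs 14: x=-5/2 → posterior Inverse-Gamma(44/5, 471/8)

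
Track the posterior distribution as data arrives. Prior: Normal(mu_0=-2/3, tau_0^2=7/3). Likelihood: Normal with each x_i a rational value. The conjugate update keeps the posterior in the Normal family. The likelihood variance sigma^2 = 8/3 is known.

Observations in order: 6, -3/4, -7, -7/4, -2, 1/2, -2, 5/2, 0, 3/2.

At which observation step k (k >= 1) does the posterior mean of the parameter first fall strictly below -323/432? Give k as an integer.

k = 4

obs 1: x=6 → posterior Normal(22/9, 56/45)
obs 2: x=-3/4 → posterior Normal(377/264, 28/33)
obs 3: x=-7 → posterior Normal(-211/348, 56/87)
obs 4: x=-7/4 → posterior Normal(-179/216, 14/27)
obs 5: x=-2 → posterior Normal(-263/258, 56/129)
obs 6: x=1/2 → posterior Normal(-121/150, 28/75)
obs 7: x=-2 → posterior Normal(-163/171, 56/171)
obs 8: x=5/2 → posterior Normal(-221/384, 7/24)
obs 9: x=0 → posterior Normal(-221/426, 56/213)
obs 10: x=3/2 → posterior Normal(-79/234, 28/117)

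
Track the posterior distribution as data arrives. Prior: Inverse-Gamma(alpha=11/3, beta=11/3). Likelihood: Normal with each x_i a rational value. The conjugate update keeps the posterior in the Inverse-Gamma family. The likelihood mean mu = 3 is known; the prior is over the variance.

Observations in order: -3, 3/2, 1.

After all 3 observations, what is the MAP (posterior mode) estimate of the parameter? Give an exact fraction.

obs 1: x=-3 → posterior Inverse-Gamma(25/6, 65/3)
obs 2: x=3/2 → posterior Inverse-Gamma(14/3, 547/24)
obs 3: x=1 → posterior Inverse-Gamma(31/6, 595/24)

595/148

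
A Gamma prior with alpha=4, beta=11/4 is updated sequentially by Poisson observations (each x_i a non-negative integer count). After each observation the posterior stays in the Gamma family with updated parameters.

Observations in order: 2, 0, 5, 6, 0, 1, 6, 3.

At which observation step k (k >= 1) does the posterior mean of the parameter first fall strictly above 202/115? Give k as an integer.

k = 3

obs 1: x=2 → posterior Gamma(6, 15/4)
obs 2: x=0 → posterior Gamma(6, 19/4)
obs 3: x=5 → posterior Gamma(11, 23/4)
obs 4: x=6 → posterior Gamma(17, 27/4)
obs 5: x=0 → posterior Gamma(17, 31/4)
obs 6: x=1 → posterior Gamma(18, 35/4)
obs 7: x=6 → posterior Gamma(24, 39/4)
obs 8: x=3 → posterior Gamma(27, 43/4)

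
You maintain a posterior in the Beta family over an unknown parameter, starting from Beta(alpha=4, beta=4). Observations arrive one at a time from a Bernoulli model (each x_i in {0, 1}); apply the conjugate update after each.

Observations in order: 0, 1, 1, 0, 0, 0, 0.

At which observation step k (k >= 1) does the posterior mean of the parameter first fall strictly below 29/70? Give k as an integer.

k = 7

obs 1: x=0 → posterior Beta(4, 5)
obs 2: x=1 → posterior Beta(5, 5)
obs 3: x=1 → posterior Beta(6, 5)
obs 4: x=0 → posterior Beta(6, 6)
obs 5: x=0 → posterior Beta(6, 7)
obs 6: x=0 → posterior Beta(6, 8)
obs 7: x=0 → posterior Beta(6, 9)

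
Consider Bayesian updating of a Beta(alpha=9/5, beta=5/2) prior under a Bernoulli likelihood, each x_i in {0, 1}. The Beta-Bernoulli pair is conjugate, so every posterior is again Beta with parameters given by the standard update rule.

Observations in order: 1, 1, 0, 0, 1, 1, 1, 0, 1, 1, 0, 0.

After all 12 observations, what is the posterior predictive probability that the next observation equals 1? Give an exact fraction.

88/163

obs 1: x=1 → posterior Beta(14/5, 5/2)
obs 2: x=1 → posterior Beta(19/5, 5/2)
obs 3: x=0 → posterior Beta(19/5, 7/2)
obs 4: x=0 → posterior Beta(19/5, 9/2)
obs 5: x=1 → posterior Beta(24/5, 9/2)
obs 6: x=1 → posterior Beta(29/5, 9/2)
obs 7: x=1 → posterior Beta(34/5, 9/2)
obs 8: x=0 → posterior Beta(34/5, 11/2)
obs 9: x=1 → posterior Beta(39/5, 11/2)
obs 10: x=1 → posterior Beta(44/5, 11/2)
obs 11: x=0 → posterior Beta(44/5, 13/2)
obs 12: x=0 → posterior Beta(44/5, 15/2)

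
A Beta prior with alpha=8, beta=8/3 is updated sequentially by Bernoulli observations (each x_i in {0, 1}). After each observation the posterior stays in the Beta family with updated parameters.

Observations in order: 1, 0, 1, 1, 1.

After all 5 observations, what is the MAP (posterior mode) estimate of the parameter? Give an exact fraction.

obs 1: x=1 → posterior Beta(9, 8/3)
obs 2: x=0 → posterior Beta(9, 11/3)
obs 3: x=1 → posterior Beta(10, 11/3)
obs 4: x=1 → posterior Beta(11, 11/3)
obs 5: x=1 → posterior Beta(12, 11/3)

33/41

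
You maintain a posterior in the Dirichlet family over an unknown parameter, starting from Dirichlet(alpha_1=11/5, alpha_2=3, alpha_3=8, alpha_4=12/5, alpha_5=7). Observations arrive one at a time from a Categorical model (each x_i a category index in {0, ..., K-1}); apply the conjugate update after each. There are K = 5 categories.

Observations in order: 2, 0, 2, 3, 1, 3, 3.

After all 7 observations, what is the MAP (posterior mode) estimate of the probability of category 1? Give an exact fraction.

obs 1: x=2 → posterior Dirichlet(11/5, 3, 9, 12/5, 7)
obs 2: x=0 → posterior Dirichlet(16/5, 3, 9, 12/5, 7)
obs 3: x=2 → posterior Dirichlet(16/5, 3, 10, 12/5, 7)
obs 4: x=3 → posterior Dirichlet(16/5, 3, 10, 17/5, 7)
obs 5: x=1 → posterior Dirichlet(16/5, 4, 10, 17/5, 7)
obs 6: x=3 → posterior Dirichlet(16/5, 4, 10, 22/5, 7)
obs 7: x=3 → posterior Dirichlet(16/5, 4, 10, 27/5, 7)

5/41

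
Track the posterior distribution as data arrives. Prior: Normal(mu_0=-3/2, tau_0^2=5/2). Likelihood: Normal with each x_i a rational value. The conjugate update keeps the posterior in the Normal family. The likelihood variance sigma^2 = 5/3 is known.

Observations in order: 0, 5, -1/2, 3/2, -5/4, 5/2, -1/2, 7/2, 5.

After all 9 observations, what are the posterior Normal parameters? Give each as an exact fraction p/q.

mu_0=171/116, tau_0^2=5/29

obs 1: x=0 → posterior Normal(-3/5, 1)
obs 2: x=5 → posterior Normal(3/2, 5/8)
obs 3: x=-1/2 → posterior Normal(21/22, 5/11)
obs 4: x=3/2 → posterior Normal(15/14, 5/14)
obs 5: x=-5/4 → posterior Normal(45/68, 5/17)
obs 6: x=5/2 → posterior Normal(15/16, 1/4)
obs 7: x=-1/2 → posterior Normal(3/4, 5/23)
obs 8: x=7/2 → posterior Normal(111/104, 5/26)
obs 9: x=5 → posterior Normal(171/116, 5/29)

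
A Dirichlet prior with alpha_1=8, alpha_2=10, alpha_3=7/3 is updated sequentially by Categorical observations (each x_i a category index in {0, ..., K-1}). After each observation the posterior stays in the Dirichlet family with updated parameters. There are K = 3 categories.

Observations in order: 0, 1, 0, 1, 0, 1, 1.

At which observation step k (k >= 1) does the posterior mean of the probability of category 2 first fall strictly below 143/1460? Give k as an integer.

obs 1: x=0 → posterior Dirichlet(9, 10, 7/3)
obs 2: x=1 → posterior Dirichlet(9, 11, 7/3)
obs 3: x=0 → posterior Dirichlet(10, 11, 7/3)
obs 4: x=1 → posterior Dirichlet(10, 12, 7/3)
obs 5: x=0 → posterior Dirichlet(11, 12, 7/3)
obs 6: x=1 → posterior Dirichlet(11, 13, 7/3)
obs 7: x=1 → posterior Dirichlet(11, 14, 7/3)

k = 4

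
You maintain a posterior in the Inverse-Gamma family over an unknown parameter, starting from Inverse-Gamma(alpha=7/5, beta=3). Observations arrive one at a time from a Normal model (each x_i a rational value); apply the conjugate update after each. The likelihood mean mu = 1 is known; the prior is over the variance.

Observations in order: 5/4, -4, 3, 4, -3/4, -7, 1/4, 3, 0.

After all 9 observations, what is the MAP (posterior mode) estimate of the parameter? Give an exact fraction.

9335/1104

obs 1: x=5/4 → posterior Inverse-Gamma(19/10, 97/32)
obs 2: x=-4 → posterior Inverse-Gamma(12/5, 497/32)
obs 3: x=3 → posterior Inverse-Gamma(29/10, 561/32)
obs 4: x=4 → posterior Inverse-Gamma(17/5, 705/32)
obs 5: x=-3/4 → posterior Inverse-Gamma(39/10, 377/16)
obs 6: x=-7 → posterior Inverse-Gamma(22/5, 889/16)
obs 7: x=1/4 → posterior Inverse-Gamma(49/10, 1787/32)
obs 8: x=3 → posterior Inverse-Gamma(27/5, 1851/32)
obs 9: x=0 → posterior Inverse-Gamma(59/10, 1867/32)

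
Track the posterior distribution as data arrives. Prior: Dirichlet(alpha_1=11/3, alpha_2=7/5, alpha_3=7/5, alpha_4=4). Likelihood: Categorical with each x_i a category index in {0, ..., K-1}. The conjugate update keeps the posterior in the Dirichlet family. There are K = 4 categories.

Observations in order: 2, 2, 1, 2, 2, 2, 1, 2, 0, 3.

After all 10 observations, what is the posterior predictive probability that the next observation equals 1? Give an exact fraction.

51/307

obs 1: x=2 → posterior Dirichlet(11/3, 7/5, 12/5, 4)
obs 2: x=2 → posterior Dirichlet(11/3, 7/5, 17/5, 4)
obs 3: x=1 → posterior Dirichlet(11/3, 12/5, 17/5, 4)
obs 4: x=2 → posterior Dirichlet(11/3, 12/5, 22/5, 4)
obs 5: x=2 → posterior Dirichlet(11/3, 12/5, 27/5, 4)
obs 6: x=2 → posterior Dirichlet(11/3, 12/5, 32/5, 4)
obs 7: x=1 → posterior Dirichlet(11/3, 17/5, 32/5, 4)
obs 8: x=2 → posterior Dirichlet(11/3, 17/5, 37/5, 4)
obs 9: x=0 → posterior Dirichlet(14/3, 17/5, 37/5, 4)
obs 10: x=3 → posterior Dirichlet(14/3, 17/5, 37/5, 5)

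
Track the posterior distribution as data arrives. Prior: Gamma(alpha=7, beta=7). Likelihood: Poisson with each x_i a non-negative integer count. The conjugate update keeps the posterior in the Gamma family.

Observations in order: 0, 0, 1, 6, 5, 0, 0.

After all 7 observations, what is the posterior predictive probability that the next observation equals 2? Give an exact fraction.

227099550440058747092992/997577019023895263671875

obs 1: x=0 → posterior Gamma(7, 8)
obs 2: x=0 → posterior Gamma(7, 9)
obs 3: x=1 → posterior Gamma(8, 10)
obs 4: x=6 → posterior Gamma(14, 11)
obs 5: x=5 → posterior Gamma(19, 12)
obs 6: x=0 → posterior Gamma(19, 13)
obs 7: x=0 → posterior Gamma(19, 14)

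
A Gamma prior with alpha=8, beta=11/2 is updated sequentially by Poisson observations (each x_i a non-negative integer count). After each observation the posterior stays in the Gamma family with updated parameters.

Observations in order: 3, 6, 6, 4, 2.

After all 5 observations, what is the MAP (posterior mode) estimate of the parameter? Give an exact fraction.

obs 1: x=3 → posterior Gamma(11, 13/2)
obs 2: x=6 → posterior Gamma(17, 15/2)
obs 3: x=6 → posterior Gamma(23, 17/2)
obs 4: x=4 → posterior Gamma(27, 19/2)
obs 5: x=2 → posterior Gamma(29, 21/2)

8/3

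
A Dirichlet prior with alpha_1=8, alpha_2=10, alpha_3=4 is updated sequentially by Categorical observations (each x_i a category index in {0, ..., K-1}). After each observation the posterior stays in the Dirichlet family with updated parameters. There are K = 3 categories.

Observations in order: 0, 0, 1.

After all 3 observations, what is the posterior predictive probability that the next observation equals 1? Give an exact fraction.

obs 1: x=0 → posterior Dirichlet(9, 10, 4)
obs 2: x=0 → posterior Dirichlet(10, 10, 4)
obs 3: x=1 → posterior Dirichlet(10, 11, 4)

11/25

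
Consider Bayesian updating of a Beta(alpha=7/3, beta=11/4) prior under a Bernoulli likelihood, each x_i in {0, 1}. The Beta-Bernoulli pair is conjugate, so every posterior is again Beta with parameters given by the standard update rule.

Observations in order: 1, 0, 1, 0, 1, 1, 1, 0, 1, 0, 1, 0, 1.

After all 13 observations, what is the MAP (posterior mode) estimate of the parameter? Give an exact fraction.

112/193

obs 1: x=1 → posterior Beta(10/3, 11/4)
obs 2: x=0 → posterior Beta(10/3, 15/4)
obs 3: x=1 → posterior Beta(13/3, 15/4)
obs 4: x=0 → posterior Beta(13/3, 19/4)
obs 5: x=1 → posterior Beta(16/3, 19/4)
obs 6: x=1 → posterior Beta(19/3, 19/4)
obs 7: x=1 → posterior Beta(22/3, 19/4)
obs 8: x=0 → posterior Beta(22/3, 23/4)
obs 9: x=1 → posterior Beta(25/3, 23/4)
obs 10: x=0 → posterior Beta(25/3, 27/4)
obs 11: x=1 → posterior Beta(28/3, 27/4)
obs 12: x=0 → posterior Beta(28/3, 31/4)
obs 13: x=1 → posterior Beta(31/3, 31/4)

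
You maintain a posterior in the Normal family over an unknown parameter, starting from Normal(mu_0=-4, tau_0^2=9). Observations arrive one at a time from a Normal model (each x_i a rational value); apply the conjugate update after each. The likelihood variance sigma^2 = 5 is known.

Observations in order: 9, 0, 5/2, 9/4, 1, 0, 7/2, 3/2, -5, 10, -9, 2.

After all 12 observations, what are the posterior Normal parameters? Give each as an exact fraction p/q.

obs 1: x=9 → posterior Normal(61/14, 45/14)
obs 2: x=0 → posterior Normal(61/23, 45/23)
obs 3: x=5/2 → posterior Normal(167/64, 45/32)
obs 4: x=9/4 → posterior Normal(415/164, 45/41)
obs 5: x=1 → posterior Normal(451/200, 9/10)
obs 6: x=0 → posterior Normal(451/236, 45/59)
obs 7: x=7/2 → posterior Normal(577/272, 45/68)
obs 8: x=3/2 → posterior Normal(631/308, 45/77)
obs 9: x=-5 → posterior Normal(451/344, 45/86)
obs 10: x=10 → posterior Normal(811/380, 9/19)
obs 11: x=-9 → posterior Normal(487/416, 45/104)
obs 12: x=2 → posterior Normal(559/452, 45/113)

mu_0=559/452, tau_0^2=45/113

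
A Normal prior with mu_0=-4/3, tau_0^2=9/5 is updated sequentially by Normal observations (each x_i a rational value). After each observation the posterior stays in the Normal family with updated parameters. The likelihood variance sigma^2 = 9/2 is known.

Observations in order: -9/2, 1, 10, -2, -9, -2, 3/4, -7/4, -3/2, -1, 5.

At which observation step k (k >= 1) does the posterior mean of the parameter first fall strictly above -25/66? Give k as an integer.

obs 1: x=-9/2 → posterior Normal(-47/21, 9/7)
obs 2: x=1 → posterior Normal(-41/27, 1)
obs 3: x=10 → posterior Normal(19/33, 9/11)
obs 4: x=-2 → posterior Normal(7/39, 9/13)
obs 5: x=-9 → posterior Normal(-47/45, 3/5)
obs 6: x=-2 → posterior Normal(-59/51, 9/17)
obs 7: x=3/4 → posterior Normal(-109/114, 9/19)
obs 8: x=-7/4 → posterior Normal(-65/63, 3/7)
obs 9: x=-3/2 → posterior Normal(-74/69, 9/23)
obs 10: x=-1 → posterior Normal(-16/15, 9/25)
obs 11: x=5 → posterior Normal(-50/81, 1/3)

k = 3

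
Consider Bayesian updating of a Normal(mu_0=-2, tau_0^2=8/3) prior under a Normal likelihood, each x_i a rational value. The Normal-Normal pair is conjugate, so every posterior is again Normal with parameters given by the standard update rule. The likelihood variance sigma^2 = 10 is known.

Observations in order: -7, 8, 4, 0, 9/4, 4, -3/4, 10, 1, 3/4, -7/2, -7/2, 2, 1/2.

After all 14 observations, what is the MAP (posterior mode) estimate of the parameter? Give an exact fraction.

obs 1: x=-7 → posterior Normal(-58/19, 40/19)
obs 2: x=8 → posterior Normal(-26/23, 40/23)
obs 3: x=4 → posterior Normal(-10/27, 40/27)
obs 4: x=0 → posterior Normal(-10/31, 40/31)
obs 5: x=9/4 → posterior Normal(-1/35, 8/7)
obs 6: x=4 → posterior Normal(5/13, 40/39)
obs 7: x=-3/4 → posterior Normal(12/43, 40/43)
obs 8: x=10 → posterior Normal(52/47, 40/47)
obs 9: x=1 → posterior Normal(56/51, 40/51)
obs 10: x=3/4 → posterior Normal(59/55, 8/11)
obs 11: x=-7/2 → posterior Normal(45/59, 40/59)
obs 12: x=-7/2 → posterior Normal(31/63, 40/63)
obs 13: x=2 → posterior Normal(39/67, 40/67)
obs 14: x=1/2 → posterior Normal(41/71, 40/71)

41/71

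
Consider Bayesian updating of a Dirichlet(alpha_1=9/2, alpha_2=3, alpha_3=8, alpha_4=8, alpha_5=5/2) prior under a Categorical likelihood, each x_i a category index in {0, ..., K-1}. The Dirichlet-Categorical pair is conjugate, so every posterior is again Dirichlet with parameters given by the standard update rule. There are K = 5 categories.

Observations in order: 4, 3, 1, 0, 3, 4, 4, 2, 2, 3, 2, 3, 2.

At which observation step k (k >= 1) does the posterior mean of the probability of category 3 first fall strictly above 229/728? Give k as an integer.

k = 2

obs 1: x=4 → posterior Dirichlet(9/2, 3, 8, 8, 7/2)
obs 2: x=3 → posterior Dirichlet(9/2, 3, 8, 9, 7/2)
obs 3: x=1 → posterior Dirichlet(9/2, 4, 8, 9, 7/2)
obs 4: x=0 → posterior Dirichlet(11/2, 4, 8, 9, 7/2)
obs 5: x=3 → posterior Dirichlet(11/2, 4, 8, 10, 7/2)
obs 6: x=4 → posterior Dirichlet(11/2, 4, 8, 10, 9/2)
obs 7: x=4 → posterior Dirichlet(11/2, 4, 8, 10, 11/2)
obs 8: x=2 → posterior Dirichlet(11/2, 4, 9, 10, 11/2)
obs 9: x=2 → posterior Dirichlet(11/2, 4, 10, 10, 11/2)
obs 10: x=3 → posterior Dirichlet(11/2, 4, 10, 11, 11/2)
obs 11: x=2 → posterior Dirichlet(11/2, 4, 11, 11, 11/2)
obs 12: x=3 → posterior Dirichlet(11/2, 4, 11, 12, 11/2)
obs 13: x=2 → posterior Dirichlet(11/2, 4, 12, 12, 11/2)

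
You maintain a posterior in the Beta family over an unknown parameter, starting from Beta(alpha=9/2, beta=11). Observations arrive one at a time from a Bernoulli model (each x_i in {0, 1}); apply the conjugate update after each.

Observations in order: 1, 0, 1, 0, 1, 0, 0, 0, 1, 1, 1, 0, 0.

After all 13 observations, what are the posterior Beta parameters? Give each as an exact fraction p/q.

obs 1: x=1 → posterior Beta(11/2, 11)
obs 2: x=0 → posterior Beta(11/2, 12)
obs 3: x=1 → posterior Beta(13/2, 12)
obs 4: x=0 → posterior Beta(13/2, 13)
obs 5: x=1 → posterior Beta(15/2, 13)
obs 6: x=0 → posterior Beta(15/2, 14)
obs 7: x=0 → posterior Beta(15/2, 15)
obs 8: x=0 → posterior Beta(15/2, 16)
obs 9: x=1 → posterior Beta(17/2, 16)
obs 10: x=1 → posterior Beta(19/2, 16)
obs 11: x=1 → posterior Beta(21/2, 16)
obs 12: x=0 → posterior Beta(21/2, 17)
obs 13: x=0 → posterior Beta(21/2, 18)

alpha=21/2, beta=18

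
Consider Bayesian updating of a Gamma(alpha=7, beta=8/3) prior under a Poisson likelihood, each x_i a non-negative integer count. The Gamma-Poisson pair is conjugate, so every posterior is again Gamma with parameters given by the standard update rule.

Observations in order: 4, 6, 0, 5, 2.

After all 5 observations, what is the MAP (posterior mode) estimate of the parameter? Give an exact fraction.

obs 1: x=4 → posterior Gamma(11, 11/3)
obs 2: x=6 → posterior Gamma(17, 14/3)
obs 3: x=0 → posterior Gamma(17, 17/3)
obs 4: x=5 → posterior Gamma(22, 20/3)
obs 5: x=2 → posterior Gamma(24, 23/3)

3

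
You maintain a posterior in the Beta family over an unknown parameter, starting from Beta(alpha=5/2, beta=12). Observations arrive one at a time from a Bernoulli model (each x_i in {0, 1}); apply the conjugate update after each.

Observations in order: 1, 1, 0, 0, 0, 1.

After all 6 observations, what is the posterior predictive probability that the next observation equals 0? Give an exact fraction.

30/41

obs 1: x=1 → posterior Beta(7/2, 12)
obs 2: x=1 → posterior Beta(9/2, 12)
obs 3: x=0 → posterior Beta(9/2, 13)
obs 4: x=0 → posterior Beta(9/2, 14)
obs 5: x=0 → posterior Beta(9/2, 15)
obs 6: x=1 → posterior Beta(11/2, 15)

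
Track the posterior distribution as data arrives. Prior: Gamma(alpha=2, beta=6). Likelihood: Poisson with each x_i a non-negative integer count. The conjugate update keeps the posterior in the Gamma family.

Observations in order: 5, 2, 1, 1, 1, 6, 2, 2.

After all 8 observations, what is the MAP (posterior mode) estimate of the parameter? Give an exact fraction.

3/2

obs 1: x=5 → posterior Gamma(7, 7)
obs 2: x=2 → posterior Gamma(9, 8)
obs 3: x=1 → posterior Gamma(10, 9)
obs 4: x=1 → posterior Gamma(11, 10)
obs 5: x=1 → posterior Gamma(12, 11)
obs 6: x=6 → posterior Gamma(18, 12)
obs 7: x=2 → posterior Gamma(20, 13)
obs 8: x=2 → posterior Gamma(22, 14)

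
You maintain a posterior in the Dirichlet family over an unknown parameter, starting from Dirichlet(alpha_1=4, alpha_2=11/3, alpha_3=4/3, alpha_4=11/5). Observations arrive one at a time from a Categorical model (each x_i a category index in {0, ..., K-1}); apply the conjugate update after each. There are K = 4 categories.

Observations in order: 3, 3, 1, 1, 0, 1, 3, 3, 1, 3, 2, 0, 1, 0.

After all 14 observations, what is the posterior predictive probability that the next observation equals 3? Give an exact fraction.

2/7

obs 1: x=3 → posterior Dirichlet(4, 11/3, 4/3, 16/5)
obs 2: x=3 → posterior Dirichlet(4, 11/3, 4/3, 21/5)
obs 3: x=1 → posterior Dirichlet(4, 14/3, 4/3, 21/5)
obs 4: x=1 → posterior Dirichlet(4, 17/3, 4/3, 21/5)
obs 5: x=0 → posterior Dirichlet(5, 17/3, 4/3, 21/5)
obs 6: x=1 → posterior Dirichlet(5, 20/3, 4/3, 21/5)
obs 7: x=3 → posterior Dirichlet(5, 20/3, 4/3, 26/5)
obs 8: x=3 → posterior Dirichlet(5, 20/3, 4/3, 31/5)
obs 9: x=1 → posterior Dirichlet(5, 23/3, 4/3, 31/5)
obs 10: x=3 → posterior Dirichlet(5, 23/3, 4/3, 36/5)
obs 11: x=2 → posterior Dirichlet(5, 23/3, 7/3, 36/5)
obs 12: x=0 → posterior Dirichlet(6, 23/3, 7/3, 36/5)
obs 13: x=1 → posterior Dirichlet(6, 26/3, 7/3, 36/5)
obs 14: x=0 → posterior Dirichlet(7, 26/3, 7/3, 36/5)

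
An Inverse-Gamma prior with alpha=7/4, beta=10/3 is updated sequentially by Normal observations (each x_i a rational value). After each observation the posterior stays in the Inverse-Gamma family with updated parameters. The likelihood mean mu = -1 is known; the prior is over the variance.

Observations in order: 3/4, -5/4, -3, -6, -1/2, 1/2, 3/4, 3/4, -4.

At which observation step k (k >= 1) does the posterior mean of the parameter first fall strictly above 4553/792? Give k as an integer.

k = 4

obs 1: x=3/4 → posterior Inverse-Gamma(9/4, 467/96)
obs 2: x=-5/4 → posterior Inverse-Gamma(11/4, 235/48)
obs 3: x=-3 → posterior Inverse-Gamma(13/4, 331/48)
obs 4: x=-6 → posterior Inverse-Gamma(15/4, 931/48)
obs 5: x=-1/2 → posterior Inverse-Gamma(17/4, 937/48)
obs 6: x=1/2 → posterior Inverse-Gamma(19/4, 991/48)
obs 7: x=3/4 → posterior Inverse-Gamma(21/4, 2129/96)
obs 8: x=3/4 → posterior Inverse-Gamma(23/4, 569/24)
obs 9: x=-4 → posterior Inverse-Gamma(25/4, 677/24)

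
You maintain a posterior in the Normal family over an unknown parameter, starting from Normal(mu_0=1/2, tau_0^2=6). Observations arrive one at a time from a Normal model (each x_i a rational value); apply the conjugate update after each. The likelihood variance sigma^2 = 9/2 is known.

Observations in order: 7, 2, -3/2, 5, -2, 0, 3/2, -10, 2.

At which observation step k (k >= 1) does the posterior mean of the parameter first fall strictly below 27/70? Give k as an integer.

obs 1: x=7 → posterior Normal(59/14, 18/7)
obs 2: x=2 → posterior Normal(75/22, 18/11)
obs 3: x=-3/2 → posterior Normal(21/10, 6/5)
obs 4: x=5 → posterior Normal(103/38, 18/19)
obs 5: x=-2 → posterior Normal(87/46, 18/23)
obs 6: x=0 → posterior Normal(29/18, 2/3)
obs 7: x=3/2 → posterior Normal(99/62, 18/31)
obs 8: x=-10 → posterior Normal(19/70, 18/35)
obs 9: x=2 → posterior Normal(35/78, 6/13)

k = 8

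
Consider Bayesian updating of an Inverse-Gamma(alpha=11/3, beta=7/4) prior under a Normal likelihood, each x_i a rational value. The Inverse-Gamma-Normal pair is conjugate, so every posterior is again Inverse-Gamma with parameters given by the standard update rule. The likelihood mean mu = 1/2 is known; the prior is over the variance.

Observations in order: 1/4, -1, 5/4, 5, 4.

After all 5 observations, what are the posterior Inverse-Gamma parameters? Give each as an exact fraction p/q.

alpha=37/6, beta=311/16

obs 1: x=1/4 → posterior Inverse-Gamma(25/6, 57/32)
obs 2: x=-1 → posterior Inverse-Gamma(14/3, 93/32)
obs 3: x=5/4 → posterior Inverse-Gamma(31/6, 51/16)
obs 4: x=5 → posterior Inverse-Gamma(17/3, 213/16)
obs 5: x=4 → posterior Inverse-Gamma(37/6, 311/16)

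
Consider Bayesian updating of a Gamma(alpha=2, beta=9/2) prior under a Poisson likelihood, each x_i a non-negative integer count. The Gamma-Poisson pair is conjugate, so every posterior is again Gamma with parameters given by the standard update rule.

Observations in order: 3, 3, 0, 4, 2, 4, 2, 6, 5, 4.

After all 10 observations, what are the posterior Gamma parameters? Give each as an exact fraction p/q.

obs 1: x=3 → posterior Gamma(5, 11/2)
obs 2: x=3 → posterior Gamma(8, 13/2)
obs 3: x=0 → posterior Gamma(8, 15/2)
obs 4: x=4 → posterior Gamma(12, 17/2)
obs 5: x=2 → posterior Gamma(14, 19/2)
obs 6: x=4 → posterior Gamma(18, 21/2)
obs 7: x=2 → posterior Gamma(20, 23/2)
obs 8: x=6 → posterior Gamma(26, 25/2)
obs 9: x=5 → posterior Gamma(31, 27/2)
obs 10: x=4 → posterior Gamma(35, 29/2)

alpha=35, beta=29/2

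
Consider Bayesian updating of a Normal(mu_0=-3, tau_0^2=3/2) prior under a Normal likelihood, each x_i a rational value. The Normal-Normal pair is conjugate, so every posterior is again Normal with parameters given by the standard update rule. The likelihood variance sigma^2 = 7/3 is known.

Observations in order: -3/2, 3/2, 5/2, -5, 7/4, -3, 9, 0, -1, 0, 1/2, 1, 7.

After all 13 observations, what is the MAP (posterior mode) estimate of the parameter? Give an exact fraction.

291/524

obs 1: x=-3/2 → posterior Normal(-111/46, 21/23)
obs 2: x=3/2 → posterior Normal(-21/16, 21/32)
obs 3: x=5/2 → posterior Normal(-39/82, 21/41)
obs 4: x=-5 → posterior Normal(-129/100, 21/50)
obs 5: x=7/4 → posterior Normal(-195/236, 21/59)
obs 6: x=-3 → posterior Normal(-303/272, 21/68)
obs 7: x=9 → posterior Normal(3/44, 3/11)
obs 8: x=0 → posterior Normal(21/344, 21/86)
obs 9: x=-1 → posterior Normal(-3/76, 21/95)
obs 10: x=0 → posterior Normal(-15/416, 21/104)
obs 11: x=1/2 → posterior Normal(3/452, 21/113)
obs 12: x=1 → posterior Normal(39/488, 21/122)
obs 13: x=7 → posterior Normal(291/524, 21/131)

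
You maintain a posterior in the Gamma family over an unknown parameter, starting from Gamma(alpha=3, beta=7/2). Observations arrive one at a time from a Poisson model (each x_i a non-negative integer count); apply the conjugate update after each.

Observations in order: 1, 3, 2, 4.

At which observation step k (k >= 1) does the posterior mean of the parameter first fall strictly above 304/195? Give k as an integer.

obs 1: x=1 → posterior Gamma(4, 9/2)
obs 2: x=3 → posterior Gamma(7, 11/2)
obs 3: x=2 → posterior Gamma(9, 13/2)
obs 4: x=4 → posterior Gamma(13, 15/2)

k = 4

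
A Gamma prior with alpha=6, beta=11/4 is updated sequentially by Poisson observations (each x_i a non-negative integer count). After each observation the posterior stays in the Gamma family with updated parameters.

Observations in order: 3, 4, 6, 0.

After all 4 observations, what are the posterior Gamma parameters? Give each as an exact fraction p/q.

obs 1: x=3 → posterior Gamma(9, 15/4)
obs 2: x=4 → posterior Gamma(13, 19/4)
obs 3: x=6 → posterior Gamma(19, 23/4)
obs 4: x=0 → posterior Gamma(19, 27/4)

alpha=19, beta=27/4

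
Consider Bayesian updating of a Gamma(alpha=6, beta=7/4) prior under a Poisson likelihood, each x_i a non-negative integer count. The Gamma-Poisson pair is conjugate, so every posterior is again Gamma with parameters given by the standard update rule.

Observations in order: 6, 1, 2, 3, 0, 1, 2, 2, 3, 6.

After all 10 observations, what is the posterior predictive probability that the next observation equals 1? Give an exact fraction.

obs 1: x=6 → posterior Gamma(12, 11/4)
obs 2: x=1 → posterior Gamma(13, 15/4)
obs 3: x=2 → posterior Gamma(15, 19/4)
obs 4: x=3 → posterior Gamma(18, 23/4)
obs 5: x=0 → posterior Gamma(18, 27/4)
obs 6: x=1 → posterior Gamma(19, 31/4)
obs 7: x=2 → posterior Gamma(21, 35/4)
obs 8: x=2 → posterior Gamma(23, 39/4)
obs 9: x=3 → posterior Gamma(26, 43/4)
obs 10: x=6 → posterior Gamma(32, 47/4)

41147307636995617340959111997214115829810653541029970048/223777187515882755594366201694957858786134448923933321651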